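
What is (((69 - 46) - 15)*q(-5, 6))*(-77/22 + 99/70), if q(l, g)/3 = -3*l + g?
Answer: -5256/5 ≈ -1051.2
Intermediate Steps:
q(l, g) = -9*l + 3*g (q(l, g) = 3*(-3*l + g) = 3*(g - 3*l) = -9*l + 3*g)
(((69 - 46) - 15)*q(-5, 6))*(-77/22 + 99/70) = (((69 - 46) - 15)*(-9*(-5) + 3*6))*(-77/22 + 99/70) = ((23 - 15)*(45 + 18))*(-77*1/22 + 99*(1/70)) = (8*63)*(-7/2 + 99/70) = 504*(-73/35) = -5256/5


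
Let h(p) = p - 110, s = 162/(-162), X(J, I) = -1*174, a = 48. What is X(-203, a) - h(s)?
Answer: -63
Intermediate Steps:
X(J, I) = -174
s = -1 (s = 162*(-1/162) = -1)
h(p) = -110 + p
X(-203, a) - h(s) = -174 - (-110 - 1) = -174 - 1*(-111) = -174 + 111 = -63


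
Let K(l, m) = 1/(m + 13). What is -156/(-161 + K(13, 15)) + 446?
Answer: 2014490/4507 ≈ 446.97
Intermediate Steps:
K(l, m) = 1/(13 + m)
-156/(-161 + K(13, 15)) + 446 = -156/(-161 + 1/(13 + 15)) + 446 = -156/(-161 + 1/28) + 446 = -156/(-4507/28) + 446 = -156*(-28/4507) + 446 = 4368/4507 + 446 = 2014490/4507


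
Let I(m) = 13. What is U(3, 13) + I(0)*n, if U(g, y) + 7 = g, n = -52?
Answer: -680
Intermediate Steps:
U(g, y) = -7 + g
U(3, 13) + I(0)*n = (-7 + 3) + 13*(-52) = -4 - 676 = -680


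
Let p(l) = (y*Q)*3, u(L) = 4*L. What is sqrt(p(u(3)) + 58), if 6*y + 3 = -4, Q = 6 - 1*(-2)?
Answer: sqrt(30) ≈ 5.4772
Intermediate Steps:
Q = 8 (Q = 6 + 2 = 8)
y = -7/6 (y = -1/2 + (1/6)*(-4) = -1/2 - 2/3 = -7/6 ≈ -1.1667)
p(l) = -28 (p(l) = -7/6*8*3 = -28/3*3 = -28)
sqrt(p(u(3)) + 58) = sqrt(-28 + 58) = sqrt(30)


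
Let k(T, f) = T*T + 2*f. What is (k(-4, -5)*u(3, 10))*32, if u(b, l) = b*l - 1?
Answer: 5568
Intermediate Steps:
u(b, l) = -1 + b*l
k(T, f) = T² + 2*f
(k(-4, -5)*u(3, 10))*32 = (((-4)² + 2*(-5))*(-1 + 3*10))*32 = ((16 - 10)*(-1 + 30))*32 = (6*29)*32 = 174*32 = 5568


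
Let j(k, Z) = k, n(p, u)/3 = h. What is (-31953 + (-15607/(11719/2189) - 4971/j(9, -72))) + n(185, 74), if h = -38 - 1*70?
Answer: -1256672041/35157 ≈ -35745.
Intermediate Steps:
h = -108 (h = -38 - 70 = -108)
n(p, u) = -324 (n(p, u) = 3*(-108) = -324)
(-31953 + (-15607/(11719/2189) - 4971/j(9, -72))) + n(185, 74) = (-31953 + (-15607/(11719/2189) - 4971/9)) - 324 = (-31953 + (-15607/(11719*(1/2189)) - 4971*⅑)) - 324 = (-31953 + (-15607/11719/2189 - 1657/3)) - 324 = (-31953 + (-15607*2189/11719 - 1657/3)) - 324 = (-31953 + (-34163723/11719 - 1657/3)) - 324 = (-31953 - 121909552/35157) - 324 = -1245281173/35157 - 324 = -1256672041/35157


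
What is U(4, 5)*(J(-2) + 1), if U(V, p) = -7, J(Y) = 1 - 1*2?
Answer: 0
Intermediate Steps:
J(Y) = -1 (J(Y) = 1 - 2 = -1)
U(4, 5)*(J(-2) + 1) = -7*(-1 + 1) = -7*0 = 0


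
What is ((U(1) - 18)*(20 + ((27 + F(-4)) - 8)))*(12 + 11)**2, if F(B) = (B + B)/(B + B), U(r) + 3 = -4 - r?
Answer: -550160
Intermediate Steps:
U(r) = -7 - r (U(r) = -3 + (-4 - r) = -7 - r)
F(B) = 1 (F(B) = (2*B)/((2*B)) = (2*B)*(1/(2*B)) = 1)
((U(1) - 18)*(20 + ((27 + F(-4)) - 8)))*(12 + 11)**2 = (((-7 - 1*1) - 18)*(20 + ((27 + 1) - 8)))*(12 + 11)**2 = (((-7 - 1) - 18)*(20 + (28 - 8)))*23**2 = ((-8 - 18)*(20 + 20))*529 = -26*40*529 = -1040*529 = -550160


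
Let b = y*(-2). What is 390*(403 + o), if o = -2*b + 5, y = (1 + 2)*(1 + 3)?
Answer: 177840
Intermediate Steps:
y = 12 (y = 3*4 = 12)
b = -24 (b = 12*(-2) = -24)
o = 53 (o = -2*(-24) + 5 = 48 + 5 = 53)
390*(403 + o) = 390*(403 + 53) = 390*456 = 177840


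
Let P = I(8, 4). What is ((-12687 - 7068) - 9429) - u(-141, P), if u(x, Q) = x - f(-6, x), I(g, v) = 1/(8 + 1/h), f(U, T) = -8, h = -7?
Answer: -29051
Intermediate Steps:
I(g, v) = 7/55 (I(g, v) = 1/(8 + 1/(-7)) = 1/(8 - 1/7) = 1/(55/7) = 7/55)
P = 7/55 ≈ 0.12727
u(x, Q) = 8 + x (u(x, Q) = x - 1*(-8) = x + 8 = 8 + x)
((-12687 - 7068) - 9429) - u(-141, P) = ((-12687 - 7068) - 9429) - (8 - 141) = (-19755 - 9429) - 1*(-133) = -29184 + 133 = -29051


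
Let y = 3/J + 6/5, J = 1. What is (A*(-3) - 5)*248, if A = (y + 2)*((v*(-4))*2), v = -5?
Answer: -185752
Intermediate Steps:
y = 21/5 (y = 3/1 + 6/5 = 3*1 + 6*(⅕) = 3 + 6/5 = 21/5 ≈ 4.2000)
A = 248 (A = (21/5 + 2)*(-5*(-4)*2) = 31*(20*2)/5 = (31/5)*40 = 248)
(A*(-3) - 5)*248 = (248*(-3) - 5)*248 = (-744 - 5)*248 = -749*248 = -185752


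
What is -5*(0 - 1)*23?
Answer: 115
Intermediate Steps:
-5*(0 - 1)*23 = -(-5)*23 = -5*(-23) = 115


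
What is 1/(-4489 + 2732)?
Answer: -1/1757 ≈ -0.00056915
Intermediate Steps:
1/(-4489 + 2732) = 1/(-1757) = -1/1757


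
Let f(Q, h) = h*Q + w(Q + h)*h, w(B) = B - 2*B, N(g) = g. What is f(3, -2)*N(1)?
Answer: -4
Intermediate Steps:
w(B) = -B
f(Q, h) = Q*h + h*(-Q - h) (f(Q, h) = h*Q + (-(Q + h))*h = Q*h + (-Q - h)*h = Q*h + h*(-Q - h))
f(3, -2)*N(1) = -1*(-2)²*1 = -1*4*1 = -4*1 = -4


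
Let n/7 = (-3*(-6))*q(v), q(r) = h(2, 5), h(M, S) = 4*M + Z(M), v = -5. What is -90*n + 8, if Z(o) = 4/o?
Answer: -113392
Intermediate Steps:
h(M, S) = 4*M + 4/M
q(r) = 10 (q(r) = 4*2 + 4/2 = 8 + 4*(1/2) = 8 + 2 = 10)
n = 1260 (n = 7*(-3*(-6)*10) = 7*(18*10) = 7*180 = 1260)
-90*n + 8 = -90*1260 + 8 = -113400 + 8 = -113392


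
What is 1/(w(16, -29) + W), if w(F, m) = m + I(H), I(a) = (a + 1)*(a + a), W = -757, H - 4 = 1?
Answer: -1/726 ≈ -0.0013774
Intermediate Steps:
H = 5 (H = 4 + 1 = 5)
I(a) = 2*a*(1 + a) (I(a) = (1 + a)*(2*a) = 2*a*(1 + a))
w(F, m) = 60 + m (w(F, m) = m + 2*5*(1 + 5) = m + 2*5*6 = m + 60 = 60 + m)
1/(w(16, -29) + W) = 1/((60 - 29) - 757) = 1/(31 - 757) = 1/(-726) = -1/726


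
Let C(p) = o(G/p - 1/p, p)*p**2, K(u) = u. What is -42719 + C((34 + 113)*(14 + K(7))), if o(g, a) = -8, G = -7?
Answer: -76279271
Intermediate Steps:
C(p) = -8*p**2
-42719 + C((34 + 113)*(14 + K(7))) = -42719 - 8*(14 + 7)**2*(34 + 113)**2 = -42719 - 8*(147*21)**2 = -42719 - 8*3087**2 = -42719 - 8*9529569 = -42719 - 76236552 = -76279271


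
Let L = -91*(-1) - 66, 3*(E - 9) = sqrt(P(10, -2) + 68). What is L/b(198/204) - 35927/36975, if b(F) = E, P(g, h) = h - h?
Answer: 51126628/24440475 - 150*sqrt(17)/661 ≈ 1.1562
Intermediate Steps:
P(g, h) = 0
E = 9 + 2*sqrt(17)/3 (E = 9 + sqrt(0 + 68)/3 = 9 + sqrt(68)/3 = 9 + (2*sqrt(17))/3 = 9 + 2*sqrt(17)/3 ≈ 11.749)
b(F) = 9 + 2*sqrt(17)/3
L = 25 (L = 91 - 66 = 25)
L/b(198/204) - 35927/36975 = 25/(9 + 2*sqrt(17)/3) - 35927/36975 = -35927/36975 + 25/(9 + 2*sqrt(17)/3)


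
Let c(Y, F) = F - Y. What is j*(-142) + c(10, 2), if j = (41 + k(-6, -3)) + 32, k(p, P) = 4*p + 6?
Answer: -7818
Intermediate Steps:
k(p, P) = 6 + 4*p
j = 55 (j = (41 + (6 + 4*(-6))) + 32 = (41 + (6 - 24)) + 32 = (41 - 18) + 32 = 23 + 32 = 55)
j*(-142) + c(10, 2) = 55*(-142) + (2 - 1*10) = -7810 + (2 - 10) = -7810 - 8 = -7818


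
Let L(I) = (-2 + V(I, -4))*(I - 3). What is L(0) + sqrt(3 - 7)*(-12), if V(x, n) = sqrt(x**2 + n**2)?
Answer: -6 - 24*I ≈ -6.0 - 24.0*I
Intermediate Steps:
V(x, n) = sqrt(n**2 + x**2)
L(I) = (-3 + I)*(-2 + sqrt(16 + I**2)) (L(I) = (-2 + sqrt((-4)**2 + I**2))*(I - 3) = (-2 + sqrt(16 + I**2))*(-3 + I) = (-3 + I)*(-2 + sqrt(16 + I**2)))
L(0) + sqrt(3 - 7)*(-12) = (6 - 3*sqrt(16 + 0**2) - 2*0 + 0*sqrt(16 + 0**2)) + sqrt(3 - 7)*(-12) = (6 - 3*sqrt(16 + 0) + 0 + 0*sqrt(16 + 0)) + sqrt(-4)*(-12) = (6 - 3*sqrt(16) + 0 + 0*sqrt(16)) + (2*I)*(-12) = (6 - 3*4 + 0 + 0*4) - 24*I = (6 - 12 + 0 + 0) - 24*I = -6 - 24*I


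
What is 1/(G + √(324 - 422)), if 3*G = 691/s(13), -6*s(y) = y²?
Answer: -116779/2354451 - 199927*I*√2/4708902 ≈ -0.049599 - 0.060044*I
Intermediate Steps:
s(y) = -y²/6
G = -1382/169 (G = (691/((-⅙*13²)))/3 = (691/((-⅙*169)))/3 = (691/(-169/6))/3 = (691*(-6/169))/3 = (⅓)*(-4146/169) = -1382/169 ≈ -8.1775)
1/(G + √(324 - 422)) = 1/(-1382/169 + √(324 - 422)) = 1/(-1382/169 + √(-98)) = 1/(-1382/169 + 7*I*√2)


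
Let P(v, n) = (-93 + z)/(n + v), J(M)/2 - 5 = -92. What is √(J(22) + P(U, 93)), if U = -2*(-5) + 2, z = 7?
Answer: 2*I*√481845/105 ≈ 13.222*I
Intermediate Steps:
J(M) = -174 (J(M) = 10 + 2*(-92) = 10 - 184 = -174)
U = 12 (U = 10 + 2 = 12)
P(v, n) = -86/(n + v) (P(v, n) = (-93 + 7)/(n + v) = -86/(n + v))
√(J(22) + P(U, 93)) = √(-174 - 86/(93 + 12)) = √(-174 - 86/105) = √(-18356/105) = 2*I*√481845/105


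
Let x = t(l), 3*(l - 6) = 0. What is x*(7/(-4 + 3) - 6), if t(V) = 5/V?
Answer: -65/6 ≈ -10.833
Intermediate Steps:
l = 6 (l = 6 + (1/3)*0 = 6 + 0 = 6)
x = 5/6 ≈ 0.83333
x*(7/(-4 + 3) - 6) = 5*(7/(-4 + 3) - 6)/6 = 5*(7/(-1) - 6)/6 = 5*(-1*7 - 6)/6 = 5*(-7 - 6)/6 = (5/6)*(-13) = -65/6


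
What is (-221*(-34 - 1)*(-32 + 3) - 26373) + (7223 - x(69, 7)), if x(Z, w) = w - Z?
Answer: -243403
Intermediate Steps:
(-221*(-34 - 1)*(-32 + 3) - 26373) + (7223 - x(69, 7)) = (-221*(-34 - 1)*(-32 + 3) - 26373) + (7223 - (7 - 1*69)) = (-(-7735)*(-29) - 26373) + (7223 - (7 - 69)) = (-221*1015 - 26373) + (7223 - 1*(-62)) = (-224315 - 26373) + (7223 + 62) = -250688 + 7285 = -243403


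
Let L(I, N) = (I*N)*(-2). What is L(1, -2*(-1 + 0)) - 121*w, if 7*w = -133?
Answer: 2295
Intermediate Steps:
w = -19 (w = (⅐)*(-133) = -19)
L(I, N) = -2*I*N
L(1, -2*(-1 + 0)) - 121*w = -2*1*(-2*(-1 + 0)) - 121*(-19) = -2*1*(-2*(-1)) + 2299 = -2*1*2 + 2299 = -4 + 2299 = 2295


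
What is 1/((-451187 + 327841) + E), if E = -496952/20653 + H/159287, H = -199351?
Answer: -3289754411/405861322768633 ≈ -8.1056e-6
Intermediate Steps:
E = -83275189427/3289754411 (E = -496952/20653 - 199351/159287 = -83275189427/3289754411 ≈ -25.314)
1/((-451187 + 327841) + E) = 1/((-451187 + 327841) - 83275189427/3289754411) = 1/(-123346 - 83275189427/3289754411) = 1/(-405861322768633/3289754411) = -3289754411/405861322768633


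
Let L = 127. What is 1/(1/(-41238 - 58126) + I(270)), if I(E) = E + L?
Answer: 99364/39447507 ≈ 0.0025189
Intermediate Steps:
I(E) = 127 + E (I(E) = E + 127 = 127 + E)
1/(1/(-41238 - 58126) + I(270)) = 1/(1/(-41238 - 58126) + (127 + 270)) = 1/(1/(-99364) + 397) = 1/(-1/99364 + 397) = 1/(39447507/99364) = 99364/39447507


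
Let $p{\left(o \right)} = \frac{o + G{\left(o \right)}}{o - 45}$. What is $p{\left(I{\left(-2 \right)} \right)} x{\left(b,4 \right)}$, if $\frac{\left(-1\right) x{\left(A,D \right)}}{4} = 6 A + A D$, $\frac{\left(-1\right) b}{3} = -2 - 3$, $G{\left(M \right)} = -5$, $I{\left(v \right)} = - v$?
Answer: $- \frac{1800}{43} \approx -41.86$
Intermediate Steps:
$b = 15$ ($b = - 3 \left(-2 - 3\right) = \left(-3\right) \left(-5\right) = 15$)
$p{\left(o \right)} = \frac{-5 + o}{-45 + o}$ ($p{\left(o \right)} = \frac{o - 5}{o - 45} = \frac{-5 + o}{-45 + o}$)
$x{\left(A,D \right)} = - 24 A - 4 A D$ ($x{\left(A,D \right)} = - 4 \left(6 A + A D\right) = - 24 A - 4 A D$)
$p{\left(I{\left(-2 \right)} \right)} x{\left(b,4 \right)} = \frac{-5 - -2}{-45 - -2} \left(\left(-4\right) 15 \left(6 + 4\right)\right) = \frac{-5 + 2}{-45 + 2} \left(\left(-4\right) 15 \cdot 10\right) = \frac{1}{-43} \left(-3\right) \left(-600\right) = \left(- \frac{1}{43}\right) \left(-3\right) \left(-600\right) = \frac{3}{43} \left(-600\right) = - \frac{1800}{43}$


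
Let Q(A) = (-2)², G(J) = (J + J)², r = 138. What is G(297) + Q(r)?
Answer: 352840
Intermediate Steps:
G(J) = 4*J² (G(J) = (2*J)² = 4*J²)
Q(A) = 4
G(297) + Q(r) = 4*297² + 4 = 4*88209 + 4 = 352836 + 4 = 352840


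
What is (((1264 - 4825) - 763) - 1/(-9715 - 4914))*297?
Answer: -18786971115/14629 ≈ -1.2842e+6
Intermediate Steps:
(((1264 - 4825) - 763) - 1/(-9715 - 4914))*297 = ((-3561 - 763) - 1/(-14629))*297 = (-4324 - 1*(-1/14629))*297 = (-4324 + 1/14629)*297 = -63255795/14629*297 = -18786971115/14629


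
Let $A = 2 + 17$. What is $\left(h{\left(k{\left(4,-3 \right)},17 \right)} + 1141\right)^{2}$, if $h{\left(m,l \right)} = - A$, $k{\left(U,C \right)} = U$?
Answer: $1258884$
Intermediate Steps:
$A = 19$
$h{\left(m,l \right)} = -19$ ($h{\left(m,l \right)} = \left(-1\right) 19 = -19$)
$\left(h{\left(k{\left(4,-3 \right)},17 \right)} + 1141\right)^{2} = \left(-19 + 1141\right)^{2} = 1122^{2} = 1258884$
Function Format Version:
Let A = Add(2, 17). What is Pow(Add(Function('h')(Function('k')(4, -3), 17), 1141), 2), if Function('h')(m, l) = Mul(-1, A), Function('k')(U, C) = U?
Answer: 1258884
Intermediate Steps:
A = 19
Function('h')(m, l) = -19 (Function('h')(m, l) = Mul(-1, 19) = -19)
Pow(Add(Function('h')(Function('k')(4, -3), 17), 1141), 2) = Pow(Add(-19, 1141), 2) = Pow(1122, 2) = 1258884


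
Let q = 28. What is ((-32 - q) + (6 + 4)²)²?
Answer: 1600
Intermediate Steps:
((-32 - q) + (6 + 4)²)² = ((-32 - 1*28) + (6 + 4)²)² = ((-32 - 28) + 10²)² = (-60 + 100)² = 40² = 1600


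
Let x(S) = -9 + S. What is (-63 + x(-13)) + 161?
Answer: 76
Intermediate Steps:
(-63 + x(-13)) + 161 = (-63 + (-9 - 13)) + 161 = (-63 - 22) + 161 = -85 + 161 = 76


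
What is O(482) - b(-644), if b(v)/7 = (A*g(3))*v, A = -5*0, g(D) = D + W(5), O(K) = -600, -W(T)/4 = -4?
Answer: -600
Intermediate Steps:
W(T) = 16 (W(T) = -4*(-4) = 16)
g(D) = 16 + D (g(D) = D + 16 = 16 + D)
A = 0
b(v) = 0 (b(v) = 7*((0*(16 + 3))*v) = 7*((0*19)*v) = 7*(0*v) = 7*0 = 0)
O(482) - b(-644) = -600 - 1*0 = -600 + 0 = -600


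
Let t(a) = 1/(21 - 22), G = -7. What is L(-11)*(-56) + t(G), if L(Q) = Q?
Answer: 615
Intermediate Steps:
t(a) = -1 (t(a) = 1/(-1) = -1)
L(-11)*(-56) + t(G) = -11*(-56) - 1 = 616 - 1 = 615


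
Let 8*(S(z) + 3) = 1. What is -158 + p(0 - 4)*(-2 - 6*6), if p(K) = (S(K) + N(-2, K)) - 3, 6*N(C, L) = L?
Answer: 1087/12 ≈ 90.583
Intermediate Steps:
N(C, L) = L/6
S(z) = -23/8 (S(z) = -3 + (1/8)*1 = -3 + 1/8 = -23/8)
p(K) = -47/8 + K/6 (p(K) = (-23/8 + K/6) - 3 = -47/8 + K/6)
-158 + p(0 - 4)*(-2 - 6*6) = -158 + (-47/8 + (0 - 4)/6)*(-2 - 6*6) = -158 + (-47/8 + (1/6)*(-4))*(-2 - 36) = -158 + (-47/8 - 2/3)*(-38) = -158 - 157/24*(-38) = -158 + 2983/12 = 1087/12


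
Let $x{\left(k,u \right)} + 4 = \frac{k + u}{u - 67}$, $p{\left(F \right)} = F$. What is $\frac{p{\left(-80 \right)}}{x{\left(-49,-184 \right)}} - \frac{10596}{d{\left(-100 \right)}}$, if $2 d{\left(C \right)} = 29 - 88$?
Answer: $\frac{17523752}{45489} \approx 385.23$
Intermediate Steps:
$x{\left(k,u \right)} = -4 + \frac{k + u}{-67 + u}$ ($x{\left(k,u \right)} = -4 + \frac{k + u}{u - 67} = -4 + \frac{k + u}{-67 + u}$)
$d{\left(C \right)} = - \frac{59}{2}$ ($d{\left(C \right)} = \frac{29 - 88}{2} = \frac{1}{2} \left(-59\right) = - \frac{59}{2}$)
$\frac{p{\left(-80 \right)}}{x{\left(-49,-184 \right)}} - \frac{10596}{d{\left(-100 \right)}} = - \frac{80}{\frac{1}{-67 - 184} \left(268 - 49 - -552\right)} - \frac{10596}{- \frac{59}{2}} = - \frac{80}{\frac{1}{-251} \left(268 - 49 + 552\right)} - - \frac{21192}{59} = - \frac{80}{\left(- \frac{1}{251}\right) 771} + \frac{21192}{59} = - \frac{80}{- \frac{771}{251}} + \frac{21192}{59} = \left(-80\right) \left(- \frac{251}{771}\right) + \frac{21192}{59} = \frac{20080}{771} + \frac{21192}{59} = \frac{17523752}{45489}$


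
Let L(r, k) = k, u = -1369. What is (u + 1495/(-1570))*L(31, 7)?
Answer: -3011155/314 ≈ -9589.7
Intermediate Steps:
(u + 1495/(-1570))*L(31, 7) = (-1369 + 1495/(-1570))*7 = (-1369 + 1495*(-1/1570))*7 = (-1369 - 299/314)*7 = -430165/314*7 = -3011155/314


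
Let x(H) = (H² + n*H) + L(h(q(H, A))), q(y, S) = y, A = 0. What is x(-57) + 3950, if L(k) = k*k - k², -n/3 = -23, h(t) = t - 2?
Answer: 3266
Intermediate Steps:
h(t) = -2 + t
n = 69 (n = -3*(-23) = 69)
L(k) = 0 (L(k) = k² - k² = 0)
x(H) = H² + 69*H (x(H) = (H² + 69*H) + 0 = H² + 69*H)
x(-57) + 3950 = -57*(69 - 57) + 3950 = -57*12 + 3950 = -684 + 3950 = 3266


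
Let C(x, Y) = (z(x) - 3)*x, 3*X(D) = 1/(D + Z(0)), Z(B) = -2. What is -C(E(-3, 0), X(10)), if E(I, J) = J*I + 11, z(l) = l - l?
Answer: 33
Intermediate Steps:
z(l) = 0
X(D) = 1/(3*(-2 + D)) (X(D) = 1/(3*(D - 2)) = 1/(3*(-2 + D)))
E(I, J) = 11 + I*J (E(I, J) = I*J + 11 = 11 + I*J)
C(x, Y) = -3*x (C(x, Y) = (0 - 3)*x = -3*x)
-C(E(-3, 0), X(10)) = -(-3)*(11 - 3*0) = -(-3)*(11 + 0) = -(-3)*11 = -1*(-33) = 33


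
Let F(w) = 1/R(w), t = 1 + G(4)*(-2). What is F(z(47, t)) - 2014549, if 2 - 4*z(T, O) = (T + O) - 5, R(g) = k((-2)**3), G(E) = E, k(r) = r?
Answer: -16116393/8 ≈ -2.0146e+6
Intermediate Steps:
R(g) = -8 (R(g) = (-2)**3 = -8)
t = -7 (t = 1 + 4*(-2) = 1 - 8 = -7)
z(T, O) = 7/4 - O/4 - T/4 (z(T, O) = 1/2 - ((T + O) - 5)/4 = 1/2 - ((O + T) - 5)/4 = 1/2 - (-5 + O + T)/4 = 1/2 + (5/4 - O/4 - T/4) = 7/4 - O/4 - T/4)
F(w) = -1/8 (F(w) = 1/(-8) = -1/8)
F(z(47, t)) - 2014549 = -1/8 - 2014549 = -16116393/8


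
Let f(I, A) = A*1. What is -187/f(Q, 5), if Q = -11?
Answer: -187/5 ≈ -37.400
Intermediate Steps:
f(I, A) = A
-187/f(Q, 5) = -187/5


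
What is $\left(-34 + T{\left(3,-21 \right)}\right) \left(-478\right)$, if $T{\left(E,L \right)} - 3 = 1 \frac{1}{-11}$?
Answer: $\frac{163476}{11} \approx 14861.0$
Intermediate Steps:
$T{\left(E,L \right)} = \frac{32}{11}$ ($T{\left(E,L \right)} = 3 + 1 \frac{1}{-11} = 3 + 1 \left(- \frac{1}{11}\right) = 3 - \frac{1}{11} = \frac{32}{11}$)
$\left(-34 + T{\left(3,-21 \right)}\right) \left(-478\right) = \left(-34 + \frac{32}{11}\right) \left(-478\right) = \left(- \frac{342}{11}\right) \left(-478\right) = \frac{163476}{11}$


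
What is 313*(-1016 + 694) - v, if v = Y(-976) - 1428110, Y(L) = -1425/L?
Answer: 1295466799/976 ≈ 1.3273e+6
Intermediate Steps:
v = -1393833935/976 (v = -1425/(-976) - 1428110 = -1425*(-1/976) - 1428110 = 1425/976 - 1428110 = -1393833935/976 ≈ -1.4281e+6)
313*(-1016 + 694) - v = 313*(-1016 + 694) - 1*(-1393833935/976) = 313*(-322) + 1393833935/976 = -100786 + 1393833935/976 = 1295466799/976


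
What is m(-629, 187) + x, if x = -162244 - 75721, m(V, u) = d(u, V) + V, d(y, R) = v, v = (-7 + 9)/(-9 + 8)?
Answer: -238596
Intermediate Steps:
v = -2 (v = 2/(-1) = 2*(-1) = -2)
d(y, R) = -2
m(V, u) = -2 + V
x = -237965
m(-629, 187) + x = (-2 - 629) - 237965 = -631 - 237965 = -238596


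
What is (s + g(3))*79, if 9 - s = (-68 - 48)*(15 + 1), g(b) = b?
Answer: 147572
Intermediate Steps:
s = 1865 (s = 9 - (-68 - 48)*(15 + 1) = 9 - (-116)*16 = 9 - 1*(-1856) = 9 + 1856 = 1865)
(s + g(3))*79 = (1865 + 3)*79 = 1868*79 = 147572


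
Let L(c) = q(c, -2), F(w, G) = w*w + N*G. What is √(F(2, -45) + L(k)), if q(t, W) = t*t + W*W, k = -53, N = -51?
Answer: 6*√142 ≈ 71.498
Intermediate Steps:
q(t, W) = W² + t² (q(t, W) = t² + W² = W² + t²)
F(w, G) = w² - 51*G (F(w, G) = w*w - 51*G = w² - 51*G)
L(c) = 4 + c² (L(c) = (-2)² + c² = 4 + c²)
√(F(2, -45) + L(k)) = √((2² - 51*(-45)) + (4 + (-53)²)) = √((4 + 2295) + (4 + 2809)) = √(2299 + 2813) = √5112 = 6*√142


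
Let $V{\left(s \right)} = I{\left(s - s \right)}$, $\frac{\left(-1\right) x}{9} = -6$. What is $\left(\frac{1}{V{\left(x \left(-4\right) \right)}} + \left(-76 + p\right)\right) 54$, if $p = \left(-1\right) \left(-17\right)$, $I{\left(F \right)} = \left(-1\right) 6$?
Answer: $-3195$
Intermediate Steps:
$x = 54$ ($x = \left(-9\right) \left(-6\right) = 54$)
$I{\left(F \right)} = -6$
$V{\left(s \right)} = -6$
$p = 17$
$\left(\frac{1}{V{\left(x \left(-4\right) \right)}} + \left(-76 + p\right)\right) 54 = \left(\frac{1}{-6} + \left(-76 + 17\right)\right) 54 = \left(- \frac{1}{6} - 59\right) 54 = \left(- \frac{355}{6}\right) 54 = -3195$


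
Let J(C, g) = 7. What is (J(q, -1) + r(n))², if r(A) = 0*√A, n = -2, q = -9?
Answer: 49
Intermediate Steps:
r(A) = 0
(J(q, -1) + r(n))² = (7 + 0)² = 7² = 49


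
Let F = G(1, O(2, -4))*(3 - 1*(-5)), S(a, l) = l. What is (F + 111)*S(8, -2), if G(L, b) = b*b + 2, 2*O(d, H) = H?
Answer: -318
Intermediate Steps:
O(d, H) = H/2
G(L, b) = 2 + b² (G(L, b) = b² + 2 = 2 + b²)
F = 48 (F = (2 + ((½)*(-4))²)*(3 - 1*(-5)) = (2 + (-2)²)*(3 + 5) = (2 + 4)*8 = 6*8 = 48)
(F + 111)*S(8, -2) = (48 + 111)*(-2) = 159*(-2) = -318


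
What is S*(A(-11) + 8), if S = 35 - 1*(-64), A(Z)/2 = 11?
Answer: 2970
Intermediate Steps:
A(Z) = 22 (A(Z) = 2*11 = 22)
S = 99 (S = 35 + 64 = 99)
S*(A(-11) + 8) = 99*(22 + 8) = 99*30 = 2970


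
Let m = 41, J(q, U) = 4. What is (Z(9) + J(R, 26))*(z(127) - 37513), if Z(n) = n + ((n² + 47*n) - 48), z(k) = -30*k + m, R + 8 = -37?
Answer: -19361258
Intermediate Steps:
R = -45 (R = -8 - 37 = -45)
z(k) = 41 - 30*k (z(k) = -30*k + 41 = 41 - 30*k)
Z(n) = -48 + n² + 48*n (Z(n) = n + (-48 + n² + 47*n) = -48 + n² + 48*n)
(Z(9) + J(R, 26))*(z(127) - 37513) = ((-48 + 9² + 48*9) + 4)*((41 - 30*127) - 37513) = ((-48 + 81 + 432) + 4)*((41 - 3810) - 37513) = (465 + 4)*(-3769 - 37513) = 469*(-41282) = -19361258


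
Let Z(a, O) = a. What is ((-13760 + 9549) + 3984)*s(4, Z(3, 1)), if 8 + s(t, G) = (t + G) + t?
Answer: -681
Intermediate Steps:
s(t, G) = -8 + G + 2*t (s(t, G) = -8 + ((t + G) + t) = -8 + ((G + t) + t) = -8 + (G + 2*t) = -8 + G + 2*t)
((-13760 + 9549) + 3984)*s(4, Z(3, 1)) = ((-13760 + 9549) + 3984)*(-8 + 3 + 2*4) = (-4211 + 3984)*(-8 + 3 + 8) = -227*3 = -681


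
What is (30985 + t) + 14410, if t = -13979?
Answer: 31416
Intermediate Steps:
(30985 + t) + 14410 = (30985 - 13979) + 14410 = 17006 + 14410 = 31416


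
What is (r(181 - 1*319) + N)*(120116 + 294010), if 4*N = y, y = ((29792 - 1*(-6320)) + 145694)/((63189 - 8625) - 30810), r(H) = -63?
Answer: -200305913121/7918 ≈ -2.5298e+7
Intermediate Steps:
y = 30301/3959 (y = ((29792 + 6320) + 145694)/(54564 - 30810) = (36112 + 145694)/23754 = 181806*(1/23754) = 30301/3959 ≈ 7.6537)
N = 30301/15836 (N = (¼)*(30301/3959) = 30301/15836 ≈ 1.9134)
(r(181 - 1*319) + N)*(120116 + 294010) = (-63 + 30301/15836)*(120116 + 294010) = -967367/15836*414126 = -200305913121/7918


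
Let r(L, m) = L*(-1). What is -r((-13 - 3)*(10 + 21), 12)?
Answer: -496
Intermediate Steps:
r(L, m) = -L
-r((-13 - 3)*(10 + 21), 12) = -(-1)*(-13 - 3)*(10 + 21) = -(-1)*(-16*31) = -(-1)*(-496) = -1*496 = -496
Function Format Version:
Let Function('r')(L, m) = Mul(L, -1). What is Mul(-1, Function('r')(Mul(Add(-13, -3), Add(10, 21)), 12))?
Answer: -496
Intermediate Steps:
Function('r')(L, m) = Mul(-1, L)
Mul(-1, Function('r')(Mul(Add(-13, -3), Add(10, 21)), 12)) = Mul(-1, Mul(-1, Mul(Add(-13, -3), Add(10, 21)))) = Mul(-1, Mul(-1, Mul(-16, 31))) = Mul(-1, Mul(-1, -496)) = Mul(-1, 496) = -496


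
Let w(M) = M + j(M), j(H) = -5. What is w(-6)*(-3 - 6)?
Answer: 99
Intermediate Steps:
w(M) = -5 + M (w(M) = M - 5 = -5 + M)
w(-6)*(-3 - 6) = (-5 - 6)*(-3 - 6) = -11*(-9) = 99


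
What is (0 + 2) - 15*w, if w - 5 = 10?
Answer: -223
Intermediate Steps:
w = 15 (w = 5 + 10 = 15)
(0 + 2) - 15*w = (0 + 2) - 15*15 = 2 - 225 = -223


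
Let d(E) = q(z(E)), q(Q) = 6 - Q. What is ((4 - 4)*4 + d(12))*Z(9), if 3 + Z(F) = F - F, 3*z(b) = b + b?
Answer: 6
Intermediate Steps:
z(b) = 2*b/3 (z(b) = (b + b)/3 = (2*b)/3 = 2*b/3)
Z(F) = -3 (Z(F) = -3 + (F - F) = -3 + 0 = -3)
d(E) = 6 - 2*E/3
((4 - 4)*4 + d(12))*Z(9) = ((4 - 4)*4 + (6 - ⅔*12))*(-3) = (0*4 + (6 - 8))*(-3) = (0 - 2)*(-3) = -2*(-3) = 6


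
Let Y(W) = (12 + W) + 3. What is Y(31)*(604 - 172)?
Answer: 19872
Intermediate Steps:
Y(W) = 15 + W
Y(31)*(604 - 172) = (15 + 31)*(604 - 172) = 46*432 = 19872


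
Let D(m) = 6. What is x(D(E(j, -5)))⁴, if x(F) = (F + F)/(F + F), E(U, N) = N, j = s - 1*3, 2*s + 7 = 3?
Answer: 1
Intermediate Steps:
s = -2 (s = -7/2 + (½)*3 = -7/2 + 3/2 = -2)
j = -5 (j = -2 - 1*3 = -2 - 3 = -5)
x(F) = 1 (x(F) = (2*F)/((2*F)) = (2*F)*(1/(2*F)) = 1)
x(D(E(j, -5)))⁴ = 1⁴ = 1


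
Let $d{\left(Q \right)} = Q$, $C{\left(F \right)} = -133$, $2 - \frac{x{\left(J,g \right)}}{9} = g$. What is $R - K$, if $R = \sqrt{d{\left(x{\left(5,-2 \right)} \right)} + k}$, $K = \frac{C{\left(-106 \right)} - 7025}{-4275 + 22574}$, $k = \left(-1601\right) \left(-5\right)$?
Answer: $\frac{7158}{18299} + \sqrt{8041} \approx 90.063$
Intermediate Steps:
$x{\left(J,g \right)} = 18 - 9 g$
$k = 8005$
$K = - \frac{7158}{18299}$ ($K = \frac{-133 - 7025}{-4275 + 22574} = - \frac{7158}{18299} \approx -0.39117$)
$R = \sqrt{8041}$ ($R = \sqrt{\left(18 - -18\right) + 8005} = \sqrt{\left(18 + 18\right) + 8005} = \sqrt{36 + 8005} = \sqrt{8041} \approx 89.672$)
$R - K = \sqrt{8041} - - \frac{7158}{18299} = \sqrt{8041} + \frac{7158}{18299} = \frac{7158}{18299} + \sqrt{8041}$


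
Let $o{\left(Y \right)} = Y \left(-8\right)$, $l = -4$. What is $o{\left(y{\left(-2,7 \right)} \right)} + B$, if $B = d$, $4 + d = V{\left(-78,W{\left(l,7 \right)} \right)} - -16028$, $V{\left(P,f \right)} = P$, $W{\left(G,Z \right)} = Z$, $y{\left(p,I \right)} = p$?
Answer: $15962$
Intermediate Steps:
$o{\left(Y \right)} = - 8 Y$
$d = 15946$ ($d = -4 - -15950 = -4 + \left(-78 + 16028\right) = -4 + 15950 = 15946$)
$B = 15946$
$o{\left(y{\left(-2,7 \right)} \right)} + B = \left(-8\right) \left(-2\right) + 15946 = 16 + 15946 = 15962$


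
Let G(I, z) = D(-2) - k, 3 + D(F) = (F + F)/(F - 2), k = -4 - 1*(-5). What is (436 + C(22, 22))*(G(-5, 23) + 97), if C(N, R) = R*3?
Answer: 47188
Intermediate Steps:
k = 1 (k = -4 + 5 = 1)
C(N, R) = 3*R
D(F) = -3 + 2*F/(-2 + F) (D(F) = -3 + (F + F)/(F - 2) = -3 + (2*F)/(-2 + F) = -3 + 2*F/(-2 + F))
G(I, z) = -3 (G(I, z) = (6 - 1*(-2))/(-2 - 2) - 1*1 = (6 + 2)/(-4) - 1 = -¼*8 - 1 = -2 - 1 = -3)
(436 + C(22, 22))*(G(-5, 23) + 97) = (436 + 3*22)*(-3 + 97) = (436 + 66)*94 = 502*94 = 47188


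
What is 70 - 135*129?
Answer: -17345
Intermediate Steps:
70 - 135*129 = 70 - 17415 = -17345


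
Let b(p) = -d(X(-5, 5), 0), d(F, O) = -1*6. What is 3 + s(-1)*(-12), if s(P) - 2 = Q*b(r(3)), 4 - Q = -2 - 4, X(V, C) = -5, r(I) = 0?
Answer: -741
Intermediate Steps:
d(F, O) = -6
b(p) = 6 (b(p) = -1*(-6) = 6)
Q = 10 (Q = 4 - (-2 - 4) = 4 - 1*(-6) = 4 + 6 = 10)
s(P) = 62 (s(P) = 2 + 10*6 = 2 + 60 = 62)
3 + s(-1)*(-12) = 3 + 62*(-12) = 3 - 744 = -741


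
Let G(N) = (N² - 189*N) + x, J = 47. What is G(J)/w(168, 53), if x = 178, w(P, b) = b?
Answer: -6496/53 ≈ -122.57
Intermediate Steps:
G(N) = 178 + N² - 189*N (G(N) = (N² - 189*N) + 178 = 178 + N² - 189*N)
G(J)/w(168, 53) = (178 + 47² - 189*47)/53 = (178 + 2209 - 8883)*(1/53) = -6496*1/53 = -6496/53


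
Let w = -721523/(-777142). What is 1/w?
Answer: 777142/721523 ≈ 1.0771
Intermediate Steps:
w = 721523/777142 (w = -721523*(-1/777142) = 721523/777142 ≈ 0.92843)
1/w = 1/(721523/777142) = 777142/721523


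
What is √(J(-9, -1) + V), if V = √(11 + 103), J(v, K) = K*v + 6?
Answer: √(15 + √114) ≈ 5.0673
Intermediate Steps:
J(v, K) = 6 + K*v
V = √114 ≈ 10.677
√(J(-9, -1) + V) = √((6 - 1*(-9)) + √114) = √((6 + 9) + √114) = √(15 + √114)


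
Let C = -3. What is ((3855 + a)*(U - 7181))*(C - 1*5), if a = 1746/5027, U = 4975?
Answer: 342032905488/5027 ≈ 6.8039e+7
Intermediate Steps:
a = 1746/5027 (a = 1746*(1/5027) = 1746/5027 ≈ 0.34732)
((3855 + a)*(U - 7181))*(C - 1*5) = ((3855 + 1746/5027)*(4975 - 7181))*(-3 - 1*5) = ((19380831/5027)*(-2206))*(-3 - 5) = -42754113186/5027*(-8) = 342032905488/5027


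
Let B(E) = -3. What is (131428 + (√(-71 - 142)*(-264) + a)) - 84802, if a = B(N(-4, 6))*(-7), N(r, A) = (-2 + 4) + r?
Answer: 46647 - 264*I*√213 ≈ 46647.0 - 3853.0*I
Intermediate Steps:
N(r, A) = 2 + r
a = 21 (a = -3*(-7) = 21)
(131428 + (√(-71 - 142)*(-264) + a)) - 84802 = (131428 + (√(-71 - 142)*(-264) + 21)) - 84802 = (131428 + (√(-213)*(-264) + 21)) - 84802 = (131428 + ((I*√213)*(-264) + 21)) - 84802 = (131428 + (-264*I*√213 + 21)) - 84802 = (131428 + (21 - 264*I*√213)) - 84802 = (131449 - 264*I*√213) - 84802 = 46647 - 264*I*√213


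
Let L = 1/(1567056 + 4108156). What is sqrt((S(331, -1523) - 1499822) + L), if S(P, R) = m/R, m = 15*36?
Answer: I*sqrt(28011980579630117787851101)/4321673938 ≈ 1224.7*I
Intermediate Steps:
m = 540
S(P, R) = 540/R
L = 1/5675212 ≈ 1.7620e-7
sqrt((S(331, -1523) - 1499822) + L) = sqrt((540/(-1523) - 1499822) + 1/5675212) = sqrt((540*(-1/1523) - 1499822) + 1/5675212) = sqrt((-540/1523 - 1499822) + 1/5675212) = sqrt(-2284229446/1523 + 1/5675212) = sqrt(-12963486362691029/8643347876) = I*sqrt(28011980579630117787851101)/4321673938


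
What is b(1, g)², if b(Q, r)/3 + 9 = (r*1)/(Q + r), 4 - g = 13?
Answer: 35721/64 ≈ 558.14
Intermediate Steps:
g = -9 (g = 4 - 1*13 = 4 - 13 = -9)
b(Q, r) = -27 + 3*r/(Q + r) (b(Q, r) = -27 + 3*((r*1)/(Q + r)) = -27 + 3*(r/(Q + r)) = -27 + 3*r/(Q + r))
b(1, g)² = (3*(-9*1 - 8*(-9))/(1 - 9))² = (3*(-9 + 72)/(-8))² = (3*(-⅛)*63)² = (-189/8)² = 35721/64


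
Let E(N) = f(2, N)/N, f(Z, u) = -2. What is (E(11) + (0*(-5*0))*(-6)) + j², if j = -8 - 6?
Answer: 2154/11 ≈ 195.82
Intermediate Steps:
E(N) = -2/N
j = -14
(E(11) + (0*(-5*0))*(-6)) + j² = (-2/11 + (0*(-5*0))*(-6)) + (-14)² = (-2*1/11 + (0*0)*(-6)) + 196 = (-2/11 + 0*(-6)) + 196 = (-2/11 + 0) + 196 = -2/11 + 196 = 2154/11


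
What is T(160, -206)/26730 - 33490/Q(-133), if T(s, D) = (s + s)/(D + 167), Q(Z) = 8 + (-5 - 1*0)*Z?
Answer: -3491253566/70158231 ≈ -49.763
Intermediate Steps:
Q(Z) = 8 - 5*Z (Q(Z) = 8 + (-5 + 0)*Z = 8 - 5*Z)
T(s, D) = 2*s/(167 + D) (T(s, D) = (2*s)/(167 + D) = 2*s/(167 + D))
T(160, -206)/26730 - 33490/Q(-133) = (2*160/(167 - 206))/26730 - 33490/(8 - 5*(-133)) = (2*160/(-39))*(1/26730) - 33490/(8 + 665) = (2*160*(-1/39))*(1/26730) - 33490/673 = -320/39*1/26730 - 33490*1/673 = -32/104247 - 33490/673 = -3491253566/70158231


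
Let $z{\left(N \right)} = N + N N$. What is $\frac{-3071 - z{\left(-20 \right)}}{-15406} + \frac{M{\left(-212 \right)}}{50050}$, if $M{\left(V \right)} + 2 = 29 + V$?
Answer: $\frac{8493622}{38553515} \approx 0.22031$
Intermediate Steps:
$z{\left(N \right)} = N + N^{2}$
$M{\left(V \right)} = 27 + V$ ($M{\left(V \right)} = -2 + \left(29 + V\right) = 27 + V$)
$\frac{-3071 - z{\left(-20 \right)}}{-15406} + \frac{M{\left(-212 \right)}}{50050} = \frac{-3071 - - 20 \left(1 - 20\right)}{-15406} + \frac{27 - 212}{50050} = \left(-3071 - \left(-20\right) \left(-19\right)\right) \left(- \frac{1}{15406}\right) - \frac{37}{10010} = \left(-3071 - 380\right) \left(- \frac{1}{15406}\right) - \frac{37}{10010} = \left(-3451\right) \left(- \frac{1}{15406}\right) - \frac{37}{10010} = \frac{3451}{15406} - \frac{37}{10010} = \frac{8493622}{38553515}$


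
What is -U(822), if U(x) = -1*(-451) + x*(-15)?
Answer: 11879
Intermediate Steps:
U(x) = 451 - 15*x
-U(822) = -(451 - 15*822) = -(451 - 12330) = -1*(-11879) = 11879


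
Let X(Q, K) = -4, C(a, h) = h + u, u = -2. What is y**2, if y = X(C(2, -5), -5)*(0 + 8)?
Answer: 1024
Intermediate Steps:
C(a, h) = -2 + h (C(a, h) = h - 2 = -2 + h)
y = -32 (y = -4*(0 + 8) = -4*8 = -32)
y**2 = (-32)**2 = 1024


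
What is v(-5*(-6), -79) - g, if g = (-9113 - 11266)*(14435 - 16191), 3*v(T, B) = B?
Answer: -107356651/3 ≈ -3.5786e+7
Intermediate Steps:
v(T, B) = B/3
g = 35785524 (g = -20379*(-1756) = 35785524)
v(-5*(-6), -79) - g = (⅓)*(-79) - 1*35785524 = -79/3 - 35785524 = -107356651/3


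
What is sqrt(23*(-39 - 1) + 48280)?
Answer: 16*sqrt(185) ≈ 217.62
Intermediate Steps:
sqrt(23*(-39 - 1) + 48280) = sqrt(23*(-40) + 48280) = sqrt(-920 + 48280) = sqrt(47360) = 16*sqrt(185)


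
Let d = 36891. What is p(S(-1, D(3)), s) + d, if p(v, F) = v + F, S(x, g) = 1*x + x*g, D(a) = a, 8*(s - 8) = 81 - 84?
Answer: 295157/8 ≈ 36895.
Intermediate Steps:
s = 61/8 (s = 8 + (81 - 84)/8 = 8 + (1/8)*(-3) = 8 - 3/8 = 61/8 ≈ 7.6250)
S(x, g) = x + g*x
p(v, F) = F + v
p(S(-1, D(3)), s) + d = (61/8 - (1 + 3)) + 36891 = (61/8 - 1*4) + 36891 = (61/8 - 4) + 36891 = 29/8 + 36891 = 295157/8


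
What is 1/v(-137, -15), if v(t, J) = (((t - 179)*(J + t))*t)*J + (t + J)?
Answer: 1/98705608 ≈ 1.0131e-8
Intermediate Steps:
v(t, J) = J + t + J*t*(-179 + t)*(J + t) (v(t, J) = (((-179 + t)*(J + t))*t)*J + (J + t) = (t*(-179 + t)*(J + t))*J + (J + t) = J*t*(-179 + t)*(J + t) + (J + t) = J + t + J*t*(-179 + t)*(J + t))
1/v(-137, -15) = 1/(-15 - 137 - 15*(-137)³ + (-15)²*(-137)² - 179*(-15)*(-137)² - 179*(-137)*(-15)²) = 1/(-15 - 137 - 15*(-2571353) + 225*18769 - 179*(-15)*18769 - 179*(-137)*225) = 1/(-15 - 137 + 38570295 + 4223025 + 50394765 + 5517675) = 1/98705608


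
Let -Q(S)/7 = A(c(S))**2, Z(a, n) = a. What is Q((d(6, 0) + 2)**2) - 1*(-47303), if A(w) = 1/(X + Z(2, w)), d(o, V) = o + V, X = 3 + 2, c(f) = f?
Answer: 331120/7 ≈ 47303.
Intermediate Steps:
X = 5
d(o, V) = V + o
A(w) = 1/7 (A(w) = 1/(5 + 2) = 1/7)
Q(S) = -1/7 (Q(S) = -7*(1/7)**2 = -7*1/49 = -1/7)
Q((d(6, 0) + 2)**2) - 1*(-47303) = -1/7 - 1*(-47303) = -1/7 + 47303 = 331120/7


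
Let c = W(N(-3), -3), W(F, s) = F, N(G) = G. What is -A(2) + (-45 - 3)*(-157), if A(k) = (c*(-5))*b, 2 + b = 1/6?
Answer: 15127/2 ≈ 7563.5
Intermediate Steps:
b = -11/6 (b = -2 + 1/6 = -11/6 ≈ -1.8333)
c = -3
A(k) = -55/2 (A(k) = -3*(-5)*(-11/6) = 15*(-11/6) = -55/2)
-A(2) + (-45 - 3)*(-157) = -1*(-55/2) + (-45 - 3)*(-157) = 55/2 - 48*(-157) = 55/2 + 7536 = 15127/2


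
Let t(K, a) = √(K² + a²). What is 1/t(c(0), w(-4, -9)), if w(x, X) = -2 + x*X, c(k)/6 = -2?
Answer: √13/130 ≈ 0.027735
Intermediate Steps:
c(k) = -12 (c(k) = 6*(-2) = -12)
w(x, X) = -2 + X*x
1/t(c(0), w(-4, -9)) = 1/(√((-12)² + (-2 - 9*(-4))²)) = 1/(√(144 + (-2 + 36)²)) = 1/(√(144 + 34²)) = 1/(√(144 + 1156)) = 1/(√1300) = 1/(10*√13) = √13/130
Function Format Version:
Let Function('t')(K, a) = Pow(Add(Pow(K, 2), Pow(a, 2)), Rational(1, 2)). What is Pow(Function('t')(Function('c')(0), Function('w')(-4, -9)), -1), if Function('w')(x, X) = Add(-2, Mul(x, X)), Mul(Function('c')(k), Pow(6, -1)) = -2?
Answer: Mul(Rational(1, 130), Pow(13, Rational(1, 2))) ≈ 0.027735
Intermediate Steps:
Function('c')(k) = -12 (Function('c')(k) = Mul(6, -2) = -12)
Function('w')(x, X) = Add(-2, Mul(X, x))
Pow(Function('t')(Function('c')(0), Function('w')(-4, -9)), -1) = Pow(Pow(Add(Pow(-12, 2), Pow(Add(-2, Mul(-9, -4)), 2)), Rational(1, 2)), -1) = Pow(Pow(Add(144, Pow(Add(-2, 36), 2)), Rational(1, 2)), -1) = Pow(Pow(Add(144, Pow(34, 2)), Rational(1, 2)), -1) = Pow(Pow(Add(144, 1156), Rational(1, 2)), -1) = Pow(Pow(1300, Rational(1, 2)), -1) = Pow(Mul(10, Pow(13, Rational(1, 2))), -1) = Mul(Rational(1, 130), Pow(13, Rational(1, 2)))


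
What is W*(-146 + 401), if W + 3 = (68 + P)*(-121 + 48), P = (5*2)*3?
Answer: -1825035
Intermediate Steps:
P = 30 (P = 10*3 = 30)
W = -7157 (W = -3 + (68 + 30)*(-121 + 48) = -3 + 98*(-73) = -3 - 7154 = -7157)
W*(-146 + 401) = -7157*(-146 + 401) = -7157*255 = -1825035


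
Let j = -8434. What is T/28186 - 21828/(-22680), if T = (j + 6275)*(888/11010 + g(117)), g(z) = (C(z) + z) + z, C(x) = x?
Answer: -7455053341/287509635 ≈ -25.930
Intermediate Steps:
g(z) = 3*z (g(z) = (z + z) + z = 2*z + z = 3*z)
T = -1390899047/1835 (T = (-8434 + 6275)*(888/11010 + 3*117) = -2159*(888*(1/11010) + 351) = -2159*(148/1835 + 351) = -2159*644233/1835 = -1390899047/1835 ≈ -7.5798e+5)
T/28186 - 21828/(-22680) = -1390899047/1835/28186 - 21828/(-22680) = -1390899047/1835*1/28186 - 21828*(-1/22680) = -81817591/3042430 + 1819/1890 = -7455053341/287509635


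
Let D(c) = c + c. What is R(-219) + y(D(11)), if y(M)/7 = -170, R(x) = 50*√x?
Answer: -1190 + 50*I*√219 ≈ -1190.0 + 739.93*I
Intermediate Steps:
D(c) = 2*c
y(M) = -1190 (y(M) = 7*(-170) = -1190)
R(-219) + y(D(11)) = 50*√(-219) - 1190 = 50*(I*√219) - 1190 = 50*I*√219 - 1190 = -1190 + 50*I*√219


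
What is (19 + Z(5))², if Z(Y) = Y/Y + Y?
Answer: 625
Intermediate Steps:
Z(Y) = 1 + Y
(19 + Z(5))² = (19 + (1 + 5))² = (19 + 6)² = 25² = 625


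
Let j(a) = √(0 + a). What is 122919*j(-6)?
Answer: 122919*I*√6 ≈ 3.0109e+5*I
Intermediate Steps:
j(a) = √a
122919*j(-6) = 122919*√(-6) = 122919*(I*√6) = 122919*I*√6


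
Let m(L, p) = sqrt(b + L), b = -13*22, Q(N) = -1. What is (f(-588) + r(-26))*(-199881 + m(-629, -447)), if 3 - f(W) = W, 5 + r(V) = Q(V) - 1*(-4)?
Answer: -117729909 + 589*I*sqrt(915) ≈ -1.1773e+8 + 17817.0*I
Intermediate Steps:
b = -286
r(V) = -2 (r(V) = -5 + (-1 - 1*(-4)) = -5 + (-1 + 4) = -5 + 3 = -2)
f(W) = 3 - W
m(L, p) = sqrt(-286 + L)
(f(-588) + r(-26))*(-199881 + m(-629, -447)) = ((3 - 1*(-588)) - 2)*(-199881 + sqrt(-286 - 629)) = ((3 + 588) - 2)*(-199881 + sqrt(-915)) = (591 - 2)*(-199881 + I*sqrt(915)) = 589*(-199881 + I*sqrt(915)) = -117729909 + 589*I*sqrt(915)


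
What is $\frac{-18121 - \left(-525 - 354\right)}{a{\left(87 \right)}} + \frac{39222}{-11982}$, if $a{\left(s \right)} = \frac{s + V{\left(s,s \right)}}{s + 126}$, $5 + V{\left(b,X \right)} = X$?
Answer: $- \frac{7335179115}{337493} \approx -21734.0$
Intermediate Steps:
$V{\left(b,X \right)} = -5 + X$
$a{\left(s \right)} = \frac{-5 + 2 s}{126 + s}$ ($a{\left(s \right)} = \frac{s + \left(-5 + s\right)}{s + 126} = \frac{-5 + 2 s}{126 + s}$)
$\frac{-18121 - \left(-525 - 354\right)}{a{\left(87 \right)}} + \frac{39222}{-11982} = \frac{-18121 - \left(-525 - 354\right)}{\frac{1}{126 + 87} \left(-5 + 2 \cdot 87\right)} + \frac{39222}{-11982} = \frac{-18121 - -879}{\frac{1}{213} \left(-5 + 174\right)} + 39222 \left(- \frac{1}{11982}\right) = \frac{-18121 + 879}{\frac{1}{213} \cdot 169} - \frac{6537}{1997} = - \frac{17242}{\frac{169}{213}} - \frac{6537}{1997} = \left(-17242\right) \frac{213}{169} - \frac{6537}{1997} = - \frac{3672546}{169} - \frac{6537}{1997} = - \frac{7335179115}{337493}$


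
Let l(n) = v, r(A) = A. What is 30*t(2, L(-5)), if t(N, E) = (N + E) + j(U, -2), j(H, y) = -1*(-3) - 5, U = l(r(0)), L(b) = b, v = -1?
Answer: -150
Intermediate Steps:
l(n) = -1
U = -1
j(H, y) = -2 (j(H, y) = 3 - 5 = -2)
t(N, E) = -2 + E + N (t(N, E) = (N + E) - 2 = (E + N) - 2 = -2 + E + N)
30*t(2, L(-5)) = 30*(-2 - 5 + 2) = 30*(-5) = -150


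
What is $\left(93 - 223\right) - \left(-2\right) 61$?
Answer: $-8$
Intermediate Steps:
$\left(93 - 223\right) - \left(-2\right) 61 = \left(93 - 223\right) - -122 = -130 + 122 = -8$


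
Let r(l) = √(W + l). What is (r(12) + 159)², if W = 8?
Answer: 25301 + 636*√5 ≈ 26723.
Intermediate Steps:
r(l) = √(8 + l)
(r(12) + 159)² = (√(8 + 12) + 159)² = (√20 + 159)² = (2*√5 + 159)² = (159 + 2*√5)²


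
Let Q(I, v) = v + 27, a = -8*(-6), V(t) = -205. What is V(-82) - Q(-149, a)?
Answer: -280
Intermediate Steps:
a = 48
Q(I, v) = 27 + v
V(-82) - Q(-149, a) = -205 - (27 + 48) = -205 - 1*75 = -205 - 75 = -280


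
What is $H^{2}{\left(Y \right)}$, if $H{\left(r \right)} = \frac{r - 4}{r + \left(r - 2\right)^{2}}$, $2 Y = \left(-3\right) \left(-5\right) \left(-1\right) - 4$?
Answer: $\frac{2916}{241081} \approx 0.012096$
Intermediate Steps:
$Y = - \frac{19}{2}$ ($Y = \frac{\left(-3\right) \left(-5\right) \left(-1\right) - 4}{2} = \frac{15 \left(-1\right) - 4}{2} = \frac{-15 - 4}{2} = \frac{1}{2} \left(-19\right) = - \frac{19}{2} \approx -9.5$)
$H{\left(r \right)} = \frac{-4 + r}{r + \left(-2 + r\right)^{2}}$
$H^{2}{\left(Y \right)} = \left(\frac{-4 - \frac{19}{2}}{- \frac{19}{2} + \left(-2 - \frac{19}{2}\right)^{2}}\right)^{2} = \left(\frac{1}{- \frac{19}{2} + \left(- \frac{23}{2}\right)^{2}} \left(- \frac{27}{2}\right)\right)^{2} = \left(\frac{1}{- \frac{19}{2} + \frac{529}{4}} \left(- \frac{27}{2}\right)\right)^{2} = \left(\frac{1}{\frac{491}{4}} \left(- \frac{27}{2}\right)\right)^{2} = \left(\frac{4}{491} \left(- \frac{27}{2}\right)\right)^{2} = \left(- \frac{54}{491}\right)^{2} = \frac{2916}{241081}$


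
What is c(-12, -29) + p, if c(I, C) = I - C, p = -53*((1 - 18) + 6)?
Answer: 600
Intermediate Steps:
p = 583 (p = -53*(-17 + 6) = -53*(-11) = 583)
c(-12, -29) + p = (-12 - 1*(-29)) + 583 = (-12 + 29) + 583 = 17 + 583 = 600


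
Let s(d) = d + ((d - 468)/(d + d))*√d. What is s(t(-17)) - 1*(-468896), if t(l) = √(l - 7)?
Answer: 468896 + 2^(¼)*3^(¾)*I^(3/2)*(234 - I*√6 - 4*2^(¼)*3^(¾)*I^(3/2))/6 ≈ 4.6882e+5 + 80.438*I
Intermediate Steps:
t(l) = √(-7 + l)
s(d) = d + (-468 + d)/(2*√d) (s(d) = d + ((-468 + d)/((2*d)))*√d = d + ((-468 + d)*(1/(2*d)))*√d = d + ((-468 + d)/(2*d))*√d = d + (-468 + d)/(2*√d))
s(t(-17)) - 1*(-468896) = (-234 + (√(-7 - 17))^(3/2) + √(-7 - 17)/2)/√(√(-7 - 17)) - 1*(-468896) = (-234 + (√(-24))^(3/2) + √(-24)/2)/√(√(-24)) + 468896 = (-234 + (2*I*√6)^(3/2) + (2*I*√6)/2)/√(2*I*√6) + 468896 = (2^(¼)*3^(¾)*(-I^(3/2))/6)*(-234 + 4*2^(¼)*3^(¾)*I^(3/2) + I*√6) + 468896 = (2^(¼)*3^(¾)*(-I^(3/2))/6)*(-234 + I*√6 + 4*2^(¼)*3^(¾)*I^(3/2)) + 468896 = -2^(¼)*3^(¾)*I^(3/2)*(-234 + I*√6 + 4*2^(¼)*3^(¾)*I^(3/2))/6 + 468896 = 468896 - 2^(¼)*3^(¾)*I^(3/2)*(-234 + I*√6 + 4*2^(¼)*3^(¾)*I^(3/2))/6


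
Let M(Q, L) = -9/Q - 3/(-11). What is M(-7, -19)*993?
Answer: 119160/77 ≈ 1547.5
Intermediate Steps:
M(Q, L) = 3/11 - 9/Q (M(Q, L) = -9/Q - 3*(-1/11) = -9/Q + 3/11 = 3/11 - 9/Q)
M(-7, -19)*993 = (3/11 - 9/(-7))*993 = (3/11 - 9*(-1/7))*993 = (3/11 + 9/7)*993 = (120/77)*993 = 119160/77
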